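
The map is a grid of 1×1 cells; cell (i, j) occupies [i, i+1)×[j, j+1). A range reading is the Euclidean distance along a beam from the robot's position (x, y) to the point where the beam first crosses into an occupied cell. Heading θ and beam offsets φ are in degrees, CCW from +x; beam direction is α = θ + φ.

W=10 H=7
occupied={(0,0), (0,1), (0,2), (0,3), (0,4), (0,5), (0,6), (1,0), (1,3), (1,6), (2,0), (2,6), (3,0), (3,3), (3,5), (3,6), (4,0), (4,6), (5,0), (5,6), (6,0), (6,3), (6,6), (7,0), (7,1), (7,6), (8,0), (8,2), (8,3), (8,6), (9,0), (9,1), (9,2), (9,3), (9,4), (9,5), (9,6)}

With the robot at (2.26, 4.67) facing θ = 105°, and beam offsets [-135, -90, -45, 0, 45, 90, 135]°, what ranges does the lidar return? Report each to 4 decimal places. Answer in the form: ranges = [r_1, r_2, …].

beam 1: φ=-135°, α=330°
  direction (0.8660, -0.5000); cell (2,4); t to first gridline: x 0.8545, y 1.3400 (then +1.1547 / +2.0000)
    (3,4) via x @ 0.8545
    (3,3) via y @ 1.3400  # hit
  → r_1 = 1.3400
beam 2: φ=-90°, α=15°
  direction (0.9659, 0.2588); cell (2,4); t to first gridline: x 0.7661, y 1.2750 (then +1.0353 / +3.8637)
    (3,4) via x @ 0.7661
    (3,5) via y @ 1.2750  # hit
  → r_2 = 1.2750
beam 3: φ=-45°, α=60°
  direction (0.5000, 0.8660); cell (2,4); t to first gridline: x 1.4800, y 0.3811 (then +2.0000 / +1.1547)
    (2,5) via y @ 0.3811
    (3,5) via x @ 1.4800  # hit
  → r_3 = 1.4800
beam 4: φ=0°, α=105°
  direction (-0.2588, 0.9659); cell (2,4); t to first gridline: x 1.0046, y 0.3416 (then +3.8637 / +1.0353)
    (2,5) via y @ 0.3416
    (1,5) via x @ 1.0046
    (1,6) via y @ 1.3769  # hit
  → r_4 = 1.3769
beam 5: φ=45°, α=150°
  direction (-0.8660, 0.5000); cell (2,4); t to first gridline: x 0.3002, y 0.6600 (then +1.1547 / +2.0000)
    (1,4) via x @ 0.3002
    (1,5) via y @ 0.6600
    (0,5) via x @ 1.4549  # hit
  → r_5 = 1.4549
beam 6: φ=90°, α=195°
  direction (-0.9659, -0.2588); cell (2,4); t to first gridline: x 0.2692, y 2.5887 (then +1.0353 / +3.8637)
    (1,4) via x @ 0.2692
    (0,4) via x @ 1.3044  # hit
  → r_6 = 1.3044
beam 7: φ=135°, α=240°
  direction (-0.5000, -0.8660); cell (2,4); t to first gridline: x 0.5200, y 0.7736 (then +2.0000 / +1.1547)
    (1,4) via x @ 0.5200
    (1,3) via y @ 0.7736  # hit
  → r_7 = 0.7736

ranges = [1.3400, 1.2750, 1.4800, 1.3769, 1.4549, 1.3044, 0.7736]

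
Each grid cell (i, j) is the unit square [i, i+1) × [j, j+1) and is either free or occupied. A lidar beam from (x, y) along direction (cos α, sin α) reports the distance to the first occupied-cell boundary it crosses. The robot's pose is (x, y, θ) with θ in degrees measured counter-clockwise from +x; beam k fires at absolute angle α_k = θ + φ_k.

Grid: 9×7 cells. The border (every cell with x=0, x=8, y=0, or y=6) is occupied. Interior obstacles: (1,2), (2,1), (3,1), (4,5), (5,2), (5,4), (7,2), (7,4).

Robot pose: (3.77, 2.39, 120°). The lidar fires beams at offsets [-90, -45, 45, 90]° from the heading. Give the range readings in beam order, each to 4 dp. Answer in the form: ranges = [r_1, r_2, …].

beam 1: φ=-90°, α=30°
  d=(0.8660,0.5000)  start (3,2)  tX=0.2656 tY=1.2200  stride 1/|dx|=1.1547 1/|dy|=2.0000
    cross x-line → (4,2), t=0.2656
    cross y-line → (4,3), t=1.2200
    cross x-line → (5,3), t=1.4203
    cross x-line → (6,3), t=2.5750
    cross y-line → (6,4), t=3.2200
    cross x-line → (7,4), t=3.7297 (wall)
  → r_1 = 3.7297
beam 2: φ=-45°, α=75°
  d=(0.2588,0.9659)  start (3,2)  tX=0.8887 tY=0.6315  stride 1/|dx|=3.8637 1/|dy|=1.0353
    cross y-line → (3,3), t=0.6315
    cross x-line → (4,3), t=0.8887
    cross y-line → (4,4), t=1.6668
    cross y-line → (4,5), t=2.7021 (wall)
  → r_2 = 2.7021
beam 3: φ=45°, α=165°
  d=(-0.9659,0.2588)  start (3,2)  tX=0.7972 tY=2.3569  stride 1/|dx|=1.0353 1/|dy|=3.8637
    cross x-line → (2,2), t=0.7972
    cross x-line → (1,2), t=1.8324 (wall)
  → r_3 = 1.8324
beam 4: φ=90°, α=210°
  d=(-0.8660,-0.5000)  start (3,2)  tX=0.8891 tY=0.7800  stride 1/|dx|=1.1547 1/|dy|=2.0000
    cross y-line → (3,1), t=0.7800 (wall)
  → r_4 = 0.7800

ranges = [3.7297, 2.7021, 1.8324, 0.7800]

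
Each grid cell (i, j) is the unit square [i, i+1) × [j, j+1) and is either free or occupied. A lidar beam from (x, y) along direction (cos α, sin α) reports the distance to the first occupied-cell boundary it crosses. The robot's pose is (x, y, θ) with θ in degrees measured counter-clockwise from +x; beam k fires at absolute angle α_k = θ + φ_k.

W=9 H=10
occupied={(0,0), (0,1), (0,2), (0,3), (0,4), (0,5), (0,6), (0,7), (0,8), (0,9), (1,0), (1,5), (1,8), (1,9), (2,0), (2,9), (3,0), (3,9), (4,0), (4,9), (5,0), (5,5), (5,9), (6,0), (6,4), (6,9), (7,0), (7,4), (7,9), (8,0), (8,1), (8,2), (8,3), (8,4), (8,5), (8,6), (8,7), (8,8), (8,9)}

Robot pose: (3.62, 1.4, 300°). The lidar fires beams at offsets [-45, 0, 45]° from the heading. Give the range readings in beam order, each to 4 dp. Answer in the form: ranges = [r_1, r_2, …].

beam 1: φ=-45°, α=255°
  d=(-0.2588,-0.9659)  start (3,1)  tX=2.3955 tY=0.4141  stride 1/|dx|=3.8637 1/|dy|=1.0353
    cross y-line → (3,0), t=0.4141 (wall)
  → r_1 = 0.4141
beam 2: φ=0°, α=300°
  d=(0.5000,-0.8660)  start (3,1)  tX=0.7600 tY=0.4619  stride 1/|dx|=2.0000 1/|dy|=1.1547
    cross y-line → (3,0), t=0.4619 (wall)
  → r_2 = 0.4619
beam 3: φ=45°, α=345°
  d=(0.9659,-0.2588)  start (3,1)  tX=0.3934 tY=1.5455  stride 1/|dx|=1.0353 1/|dy|=3.8637
    cross x-line → (4,1), t=0.3934
    cross x-line → (5,1), t=1.4287
    cross y-line → (5,0), t=1.5455 (wall)
  → r_3 = 1.5455

ranges = [0.4141, 0.4619, 1.5455]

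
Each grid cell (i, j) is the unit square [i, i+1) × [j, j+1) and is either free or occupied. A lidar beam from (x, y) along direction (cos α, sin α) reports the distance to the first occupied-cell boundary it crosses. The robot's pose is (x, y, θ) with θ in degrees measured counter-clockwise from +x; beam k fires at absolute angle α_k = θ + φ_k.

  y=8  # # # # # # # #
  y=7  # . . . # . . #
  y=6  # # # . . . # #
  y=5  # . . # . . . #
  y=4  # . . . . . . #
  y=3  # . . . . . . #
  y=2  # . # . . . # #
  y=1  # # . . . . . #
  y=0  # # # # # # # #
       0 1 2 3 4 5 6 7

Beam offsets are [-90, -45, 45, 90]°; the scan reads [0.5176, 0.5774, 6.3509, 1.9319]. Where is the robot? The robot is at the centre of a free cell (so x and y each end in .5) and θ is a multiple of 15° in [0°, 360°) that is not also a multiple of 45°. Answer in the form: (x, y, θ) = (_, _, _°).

(x, y, θ) = (6.5, 1.5, 105°)

The pose lattice has 34·16 = 544 candidates. Test each by forward raycasting.
  (3.5, 1.5, 60°): beam 1 = 1.0000 ≠ 0.5176 ✗
  (4.5, 6.5, 120°): beam 1 = 2.8868 ≠ 0.5176 ✗
  (4.5, 3.5, 300°): beam 1 = 1.7321 ≠ 0.5176 ✗
  …
  (6.5, 1.5, 105°): r_1=0.5176, r_2=0.5774, r_3=6.3509, r_4=1.9319 — all match ✓
Only this pose fits every beam.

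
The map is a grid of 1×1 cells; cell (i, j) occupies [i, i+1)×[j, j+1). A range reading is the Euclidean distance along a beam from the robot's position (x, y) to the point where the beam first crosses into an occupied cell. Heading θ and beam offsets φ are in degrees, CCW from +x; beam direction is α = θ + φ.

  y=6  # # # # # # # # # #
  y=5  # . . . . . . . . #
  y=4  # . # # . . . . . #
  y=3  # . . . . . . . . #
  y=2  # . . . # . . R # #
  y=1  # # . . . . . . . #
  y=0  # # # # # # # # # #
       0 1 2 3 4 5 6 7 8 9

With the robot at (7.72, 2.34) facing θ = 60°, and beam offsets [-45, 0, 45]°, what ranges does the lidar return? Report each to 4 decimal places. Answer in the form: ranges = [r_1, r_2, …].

ranges = [0.2899, 0.5600, 3.7891]

beam 1: φ=-45°, α=15°
  dir = (cos 15°, sin 15°) = (0.9659, 0.2588); from cell (7,2)
  next x-line at t=0.2899, next y-line at t=2.5500; Δt_x=1.0353, Δt_y=3.8637
    x: enter (8,2) at t=0.2899 ← occupied
  → r_1 = 0.2899
beam 2: φ=0°, α=60°
  dir = (cos 60°, sin 60°) = (0.5000, 0.8660); from cell (7,2)
  next x-line at t=0.5600, next y-line at t=0.7621; Δt_x=2.0000, Δt_y=1.1547
    x: enter (8,2) at t=0.5600 ← occupied
  → r_2 = 0.5600
beam 3: φ=45°, α=105°
  dir = (cos 105°, sin 105°) = (-0.2588, 0.9659); from cell (7,2)
  next x-line at t=2.7819, next y-line at t=0.6833; Δt_x=3.8637, Δt_y=1.0353
    y: enter (7,3) at t=0.6833
    y: enter (7,4) at t=1.7186
    y: enter (7,5) at t=2.7538
    x: enter (6,5) at t=2.7819
    y: enter (6,6) at t=3.7891 ← occupied
  → r_3 = 3.7891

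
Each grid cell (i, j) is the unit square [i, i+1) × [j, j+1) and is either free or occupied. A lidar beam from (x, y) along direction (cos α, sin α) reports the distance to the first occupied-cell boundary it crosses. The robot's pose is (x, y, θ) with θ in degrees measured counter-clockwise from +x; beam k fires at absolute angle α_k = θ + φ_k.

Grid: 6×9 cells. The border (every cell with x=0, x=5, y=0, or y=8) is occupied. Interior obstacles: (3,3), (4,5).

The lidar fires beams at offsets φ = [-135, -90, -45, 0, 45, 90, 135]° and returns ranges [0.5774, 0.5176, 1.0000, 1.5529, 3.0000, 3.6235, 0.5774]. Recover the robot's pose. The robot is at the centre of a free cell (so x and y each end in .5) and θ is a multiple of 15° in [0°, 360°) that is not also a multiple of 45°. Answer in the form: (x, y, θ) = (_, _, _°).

(x, y, θ) = (4.5, 6.5, 105°)

Enumerate (i+0.5, j+0.5, θ) over the 26 free cells and 16 admissible headings. For each, cast all 7 beams and compare to the given ranges.
  (1.5, 3.5, 345°): beam 2 = 1.9319 ≠ 0.5176 ✗
  (2.5, 4.5, 15°): beam 1 = 3.0000 ≠ 0.5774 ✗
  (1.5, 6.5, 300°): beam 1 = 0.5176 ≠ 0.5774 ✗
  (3.5, 7.5, 120°): beam 1 = 1.5529 ≠ 0.5774 ✗
  …
  (4.5, 6.5, 105°): r_1=0.5774, r_2=0.5176, r_3=1.0000, r_4=1.5529, r_5=3.0000, r_6=3.6235, r_7=0.5774 — all match ✓
Unique over the lattice → pose = (4.5, 6.5, 105°).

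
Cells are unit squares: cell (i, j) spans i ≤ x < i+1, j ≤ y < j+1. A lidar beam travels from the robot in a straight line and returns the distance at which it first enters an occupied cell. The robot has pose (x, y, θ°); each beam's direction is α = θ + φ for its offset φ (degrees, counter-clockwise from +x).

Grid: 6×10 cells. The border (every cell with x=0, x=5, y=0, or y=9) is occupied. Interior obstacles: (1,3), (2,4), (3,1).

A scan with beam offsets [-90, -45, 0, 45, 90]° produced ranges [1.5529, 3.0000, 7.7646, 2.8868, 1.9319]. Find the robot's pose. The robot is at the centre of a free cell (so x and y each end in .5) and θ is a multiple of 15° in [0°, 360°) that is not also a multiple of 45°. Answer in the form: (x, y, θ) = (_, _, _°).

The pose lattice has 29·16 = 464 candidates. Test each by forward raycasting.
  (1.5, 5.5, 105°): beam 1 = 3.6235 ≠ 1.5529 ✗
  (3.5, 8.5, 330°): beam 1 = 5.0000 ≠ 1.5529 ✗
  (4.5, 7.5, 150°): beam 1 = 1.0000 ≠ 1.5529 ✗
  …
  (2.5, 8.5, 285°): r_1=1.5529, r_2=3.0000, r_3=7.7646, r_4=2.8868, r_5=1.9319 — all match ✓
No second candidate reproduces the full scan.

(x, y, θ) = (2.5, 8.5, 285°)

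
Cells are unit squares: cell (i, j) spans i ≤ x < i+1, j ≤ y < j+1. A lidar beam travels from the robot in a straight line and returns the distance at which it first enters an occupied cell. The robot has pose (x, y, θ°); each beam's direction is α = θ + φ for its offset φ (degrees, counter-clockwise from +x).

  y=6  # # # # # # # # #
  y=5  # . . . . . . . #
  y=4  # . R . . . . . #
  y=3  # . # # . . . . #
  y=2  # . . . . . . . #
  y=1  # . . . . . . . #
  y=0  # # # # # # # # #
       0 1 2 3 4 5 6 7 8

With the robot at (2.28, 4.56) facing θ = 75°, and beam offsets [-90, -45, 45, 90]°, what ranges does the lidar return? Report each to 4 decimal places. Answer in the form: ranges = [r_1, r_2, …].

ranges = [5.9218, 2.8800, 1.6628, 1.3252]

beam 1: φ=-90°, α=345°
  d=(0.9659,-0.2588)  start (2,4)  tX=0.7454 tY=2.1637  stride 1/|dx|=1.0353 1/|dy|=3.8637
    cross x-line → (3,4), t=0.7454
    cross x-line → (4,4), t=1.7807
    cross y-line → (4,3), t=2.1637
    cross x-line → (5,3), t=2.8160
    cross x-line → (6,3), t=3.8512
    cross x-line → (7,3), t=4.8865
    cross x-line → (8,3), t=5.9218 (wall)
  → r_1 = 5.9218
beam 2: φ=-45°, α=30°
  d=(0.8660,0.5000)  start (2,4)  tX=0.8314 tY=0.8800  stride 1/|dx|=1.1547 1/|dy|=2.0000
    cross x-line → (3,4), t=0.8314
    cross y-line → (3,5), t=0.8800
    cross x-line → (4,5), t=1.9861
    cross y-line → (4,6), t=2.8800 (wall)
  → r_2 = 2.8800
beam 3: φ=45°, α=120°
  d=(-0.5000,0.8660)  start (2,4)  tX=0.5600 tY=0.5081  stride 1/|dx|=2.0000 1/|dy|=1.1547
    cross y-line → (2,5), t=0.5081
    cross x-line → (1,5), t=0.5600
    cross y-line → (1,6), t=1.6628 (wall)
  → r_3 = 1.6628
beam 4: φ=90°, α=165°
  d=(-0.9659,0.2588)  start (2,4)  tX=0.2899 tY=1.7000  stride 1/|dx|=1.0353 1/|dy|=3.8637
    cross x-line → (1,4), t=0.2899
    cross x-line → (0,4), t=1.3252 (wall)
  → r_4 = 1.3252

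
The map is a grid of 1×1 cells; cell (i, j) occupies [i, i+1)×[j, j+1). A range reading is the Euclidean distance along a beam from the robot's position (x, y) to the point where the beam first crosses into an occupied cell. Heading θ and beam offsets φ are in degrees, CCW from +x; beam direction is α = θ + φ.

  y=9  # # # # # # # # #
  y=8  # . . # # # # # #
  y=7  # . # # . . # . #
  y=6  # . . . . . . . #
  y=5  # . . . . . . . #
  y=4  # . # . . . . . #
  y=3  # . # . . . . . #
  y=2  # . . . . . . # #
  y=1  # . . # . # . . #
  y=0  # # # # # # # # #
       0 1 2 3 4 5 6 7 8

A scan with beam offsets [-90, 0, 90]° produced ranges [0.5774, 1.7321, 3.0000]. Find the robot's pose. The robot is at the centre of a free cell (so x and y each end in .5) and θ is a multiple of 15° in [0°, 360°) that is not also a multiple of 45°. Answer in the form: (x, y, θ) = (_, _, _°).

(x, y, θ) = (2.5, 6.5, 150°)

Enumerate (i+0.5, j+0.5, θ) over the 43 free cells and 16 admissible headings. For each, cast all 3 beams and compare to the given ranges.
  (2.5, 2.5, 30°): beam 1 = 1.0000 ≠ 0.5774 ✗
  (6.5, 6.5, 150°): beam 2 = 2.8868 ≠ 1.7321 ✗
  (6.5, 5.5, 105°): beam 1 = 1.5529 ≠ 0.5774 ✗
  (3.5, 6.5, 255°): beam 1 = 2.5882 ≠ 0.5774 ✗
  (6.5, 3.5, 105°): beam 1 = 1.5529 ≠ 0.5774 ✗
  …
  (2.5, 6.5, 150°): r_1=0.5774, r_2=1.7321, r_3=3.0000 — all match ✓
Unique over the lattice → pose = (2.5, 6.5, 150°).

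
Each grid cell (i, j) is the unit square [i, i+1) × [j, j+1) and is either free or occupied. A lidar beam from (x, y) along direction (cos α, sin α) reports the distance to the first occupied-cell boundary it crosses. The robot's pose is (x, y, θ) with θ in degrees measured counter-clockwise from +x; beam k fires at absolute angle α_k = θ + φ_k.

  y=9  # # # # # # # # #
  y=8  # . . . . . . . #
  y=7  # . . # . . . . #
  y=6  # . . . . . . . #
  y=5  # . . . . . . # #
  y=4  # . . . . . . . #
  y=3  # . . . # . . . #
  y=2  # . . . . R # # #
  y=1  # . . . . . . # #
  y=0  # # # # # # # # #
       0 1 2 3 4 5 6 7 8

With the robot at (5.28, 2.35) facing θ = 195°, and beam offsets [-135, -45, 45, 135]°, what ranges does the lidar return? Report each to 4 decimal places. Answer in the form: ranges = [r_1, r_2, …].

beam 1: φ=-135°, α=60°
  direction (0.5000, 0.8660); cell (5,2); t to first gridline: x 1.4400, y 0.7506 (then +2.0000 / +1.1547)
    (5,3) via y @ 0.7506
    (6,3) via x @ 1.4400
    (6,4) via y @ 1.9053
    (6,5) via y @ 3.0600
    (7,5) via x @ 3.4400  # hit
  → r_1 = 3.4400
beam 2: φ=-45°, α=150°
  direction (-0.8660, 0.5000); cell (5,2); t to first gridline: x 0.3233, y 1.3000 (then +1.1547 / +2.0000)
    (4,2) via x @ 0.3233
    (4,3) via y @ 1.3000  # hit
  → r_2 = 1.3000
beam 3: φ=45°, α=240°
  direction (-0.5000, -0.8660); cell (5,2); t to first gridline: x 0.5600, y 0.4041 (then +2.0000 / +1.1547)
    (5,1) via y @ 0.4041
    (4,1) via x @ 0.5600
    (4,0) via y @ 1.5588  # hit
  → r_3 = 1.5588
beam 4: φ=135°, α=330°
  direction (0.8660, -0.5000); cell (5,2); t to first gridline: x 0.8314, y 0.7000 (then +1.1547 / +2.0000)
    (5,1) via y @ 0.7000
    (6,1) via x @ 0.8314
    (7,1) via x @ 1.9861  # hit
  → r_4 = 1.9861

ranges = [3.4400, 1.3000, 1.5588, 1.9861]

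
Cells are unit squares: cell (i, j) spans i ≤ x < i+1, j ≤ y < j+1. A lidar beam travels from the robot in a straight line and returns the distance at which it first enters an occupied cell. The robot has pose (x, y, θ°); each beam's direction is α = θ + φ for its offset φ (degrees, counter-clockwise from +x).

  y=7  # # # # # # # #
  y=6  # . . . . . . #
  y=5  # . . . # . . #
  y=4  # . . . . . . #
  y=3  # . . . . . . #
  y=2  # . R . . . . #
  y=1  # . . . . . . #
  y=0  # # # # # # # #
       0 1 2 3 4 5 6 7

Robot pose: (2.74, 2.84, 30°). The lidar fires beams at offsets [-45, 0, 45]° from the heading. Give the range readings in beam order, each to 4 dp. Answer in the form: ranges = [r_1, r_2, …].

beam 1: φ=-45°, α=345°
  direction (0.9659, -0.2588); cell (2,2); t to first gridline: x 0.2692, y 3.2455 (then +1.0353 / +3.8637)
    (3,2) via x @ 0.2692
    (4,2) via x @ 1.3044
    (5,2) via x @ 2.3397
    (5,1) via y @ 3.2455
    (6,1) via x @ 3.3750
    (7,1) via x @ 4.4103  # hit
  → r_1 = 4.4103
beam 2: φ=0°, α=30°
  direction (0.8660, 0.5000); cell (2,2); t to first gridline: x 0.3002, y 0.3200 (then +1.1547 / +2.0000)
    (3,2) via x @ 0.3002
    (3,3) via y @ 0.3200
    (4,3) via x @ 1.4549
    (4,4) via y @ 2.3200
    (5,4) via x @ 2.6096
    (6,4) via x @ 3.7643
    (6,5) via y @ 4.3200
    (7,5) via x @ 4.9190  # hit
  → r_2 = 4.9190
beam 3: φ=45°, α=75°
  direction (0.2588, 0.9659); cell (2,2); t to first gridline: x 1.0046, y 0.1656 (then +3.8637 / +1.0353)
    (2,3) via y @ 0.1656
    (3,3) via x @ 1.0046
    (3,4) via y @ 1.2009
    (3,5) via y @ 2.2362
    (3,6) via y @ 3.2715
    (3,7) via y @ 4.3067  # hit
  → r_3 = 4.3067

ranges = [4.4103, 4.9190, 4.3067]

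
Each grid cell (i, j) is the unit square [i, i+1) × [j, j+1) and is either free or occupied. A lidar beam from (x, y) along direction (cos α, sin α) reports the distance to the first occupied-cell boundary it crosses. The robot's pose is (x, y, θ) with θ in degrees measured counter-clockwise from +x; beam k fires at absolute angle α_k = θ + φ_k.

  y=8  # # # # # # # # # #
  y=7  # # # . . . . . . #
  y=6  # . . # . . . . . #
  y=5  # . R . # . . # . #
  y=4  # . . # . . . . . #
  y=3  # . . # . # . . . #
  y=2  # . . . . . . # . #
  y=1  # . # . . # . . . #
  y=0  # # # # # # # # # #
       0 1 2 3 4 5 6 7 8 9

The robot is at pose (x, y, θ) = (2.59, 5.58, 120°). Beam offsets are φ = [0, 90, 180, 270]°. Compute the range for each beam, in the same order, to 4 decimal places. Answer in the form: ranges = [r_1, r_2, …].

ranges = [1.6397, 1.8360, 0.8200, 0.8400]

beam 1: φ=0°, α=120°
  dir = (cos 120°, sin 120°) = (-0.5000, 0.8660); from cell (2,5)
  next x-line at t=1.1800, next y-line at t=0.4850; Δt_x=2.0000, Δt_y=1.1547
    y: enter (2,6) at t=0.4850
    x: enter (1,6) at t=1.1800
    y: enter (1,7) at t=1.6397 ← occupied
  → r_1 = 1.6397
beam 2: φ=90°, α=210°
  dir = (cos 210°, sin 210°) = (-0.8660, -0.5000); from cell (2,5)
  next x-line at t=0.6813, next y-line at t=1.1600; Δt_x=1.1547, Δt_y=2.0000
    x: enter (1,5) at t=0.6813
    y: enter (1,4) at t=1.1600
    x: enter (0,4) at t=1.8360 ← occupied
  → r_2 = 1.8360
beam 3: φ=180°, α=300°
  dir = (cos 300°, sin 300°) = (0.5000, -0.8660); from cell (2,5)
  next x-line at t=0.8200, next y-line at t=0.6697; Δt_x=2.0000, Δt_y=1.1547
    y: enter (2,4) at t=0.6697
    x: enter (3,4) at t=0.8200 ← occupied
  → r_3 = 0.8200
beam 4: φ=270°, α=30°
  dir = (cos 30°, sin 30°) = (0.8660, 0.5000); from cell (2,5)
  next x-line at t=0.4734, next y-line at t=0.8400; Δt_x=1.1547, Δt_y=2.0000
    x: enter (3,5) at t=0.4734
    y: enter (3,6) at t=0.8400 ← occupied
  → r_4 = 0.8400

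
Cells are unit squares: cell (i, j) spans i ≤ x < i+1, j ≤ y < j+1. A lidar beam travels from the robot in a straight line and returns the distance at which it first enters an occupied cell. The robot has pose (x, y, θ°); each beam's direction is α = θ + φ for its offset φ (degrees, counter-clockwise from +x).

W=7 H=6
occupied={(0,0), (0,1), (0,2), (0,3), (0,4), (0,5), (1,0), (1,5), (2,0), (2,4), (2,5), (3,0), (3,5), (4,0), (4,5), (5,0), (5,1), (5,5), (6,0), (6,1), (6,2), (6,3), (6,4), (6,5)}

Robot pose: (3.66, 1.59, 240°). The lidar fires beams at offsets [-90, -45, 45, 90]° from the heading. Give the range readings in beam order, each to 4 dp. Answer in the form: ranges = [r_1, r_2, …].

ranges = [3.0715, 2.2796, 0.6108, 1.1800]

beam 1: φ=-90°, α=150°
  direction (-0.8660, 0.5000); cell (3,1); t to first gridline: x 0.7621, y 0.8200 (then +1.1547 / +2.0000)
    (2,1) via x @ 0.7621
    (2,2) via y @ 0.8200
    (1,2) via x @ 1.9168
    (1,3) via y @ 2.8200
    (0,3) via x @ 3.0715  # hit
  → r_1 = 3.0715
beam 2: φ=-45°, α=195°
  direction (-0.9659, -0.2588); cell (3,1); t to first gridline: x 0.6833, y 2.2796 (then +1.0353 / +3.8637)
    (2,1) via x @ 0.6833
    (1,1) via x @ 1.7186
    (1,0) via y @ 2.2796  # hit
  → r_2 = 2.2796
beam 3: φ=45°, α=285°
  direction (0.2588, -0.9659); cell (3,1); t to first gridline: x 1.3137, y 0.6108 (then +3.8637 / +1.0353)
    (3,0) via y @ 0.6108  # hit
  → r_3 = 0.6108
beam 4: φ=90°, α=330°
  direction (0.8660, -0.5000); cell (3,1); t to first gridline: x 0.3926, y 1.1800 (then +1.1547 / +2.0000)
    (4,1) via x @ 0.3926
    (4,0) via y @ 1.1800  # hit
  → r_4 = 1.1800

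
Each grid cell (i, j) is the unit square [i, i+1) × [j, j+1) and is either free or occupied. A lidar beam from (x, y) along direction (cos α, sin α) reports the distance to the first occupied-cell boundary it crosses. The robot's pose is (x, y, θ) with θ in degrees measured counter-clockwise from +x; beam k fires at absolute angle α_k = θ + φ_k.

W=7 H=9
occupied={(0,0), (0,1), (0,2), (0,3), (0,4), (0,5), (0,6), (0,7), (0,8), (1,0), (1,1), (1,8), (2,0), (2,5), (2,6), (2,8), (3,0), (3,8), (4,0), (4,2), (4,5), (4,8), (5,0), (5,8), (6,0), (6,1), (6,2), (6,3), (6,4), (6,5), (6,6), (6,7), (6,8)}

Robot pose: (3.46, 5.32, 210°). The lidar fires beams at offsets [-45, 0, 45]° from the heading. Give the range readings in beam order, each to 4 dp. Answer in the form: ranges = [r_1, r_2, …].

ranges = [0.4762, 0.5312, 4.4724]

beam 1: φ=-45°, α=165°
  direction (-0.9659, 0.2588); cell (3,5); t to first gridline: x 0.4762, y 2.6273 (then +1.0353 / +3.8637)
    (2,5) via x @ 0.4762  # hit
  → r_1 = 0.4762
beam 2: φ=0°, α=210°
  direction (-0.8660, -0.5000); cell (3,5); t to first gridline: x 0.5312, y 0.6400 (then +1.1547 / +2.0000)
    (2,5) via x @ 0.5312  # hit
  → r_2 = 0.5312
beam 3: φ=45°, α=255°
  direction (-0.2588, -0.9659); cell (3,5); t to first gridline: x 1.7773, y 0.3313 (then +3.8637 / +1.0353)
    (3,4) via y @ 0.3313
    (3,3) via y @ 1.3666
    (2,3) via x @ 1.7773
    (2,2) via y @ 2.4018
    (2,1) via y @ 3.4371
    (2,0) via y @ 4.4724  # hit
  → r_3 = 4.4724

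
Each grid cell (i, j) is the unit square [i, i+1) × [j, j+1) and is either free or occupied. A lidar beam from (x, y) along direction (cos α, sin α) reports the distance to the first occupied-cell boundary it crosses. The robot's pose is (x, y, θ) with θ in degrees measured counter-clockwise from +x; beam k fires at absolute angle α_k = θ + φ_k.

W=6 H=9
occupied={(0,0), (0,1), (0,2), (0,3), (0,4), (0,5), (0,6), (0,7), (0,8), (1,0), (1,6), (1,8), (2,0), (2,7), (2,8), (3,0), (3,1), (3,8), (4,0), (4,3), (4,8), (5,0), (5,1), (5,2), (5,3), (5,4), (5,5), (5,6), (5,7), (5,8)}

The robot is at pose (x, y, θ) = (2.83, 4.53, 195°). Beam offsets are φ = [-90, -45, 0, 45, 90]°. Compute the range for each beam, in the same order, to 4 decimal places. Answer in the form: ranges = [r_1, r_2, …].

beam 1: φ=-90°, α=105°
  cosα=-0.2588 sinα=0.9659 | (2,4) | tMaxX 3.2069 tMaxY 0.4866 | tΔX 3.8637 tΔY 1.0353
    t=0.4866 [y] (2,5)
    t=1.5219 [y] (2,6)
    t=2.5571 [y] (2,7) — stop
  → r_1 = 2.5571
beam 2: φ=-45°, α=150°
  cosα=-0.8660 sinα=0.5000 | (2,4) | tMaxX 0.9584 tMaxY 0.9400 | tΔX 1.1547 tΔY 2.0000
    t=0.9400 [y] (2,5)
    t=0.9584 [x] (1,5)
    t=2.1131 [x] (0,5) — stop
  → r_2 = 2.1131
beam 3: φ=0°, α=195°
  cosα=-0.9659 sinα=-0.2588 | (2,4) | tMaxX 0.8593 tMaxY 2.0478 | tΔX 1.0353 tΔY 3.8637
    t=0.8593 [x] (1,4)
    t=1.8946 [x] (0,4) — stop
  → r_3 = 1.8946
beam 4: φ=45°, α=240°
  cosα=-0.5000 sinα=-0.8660 | (2,4) | tMaxX 1.6600 tMaxY 0.6120 | tΔX 2.0000 tΔY 1.1547
    t=0.6120 [y] (2,3)
    t=1.6600 [x] (1,3)
    t=1.7667 [y] (1,2)
    t=2.9214 [y] (1,1)
    t=3.6600 [x] (0,1) — stop
  → r_4 = 3.6600
beam 5: φ=90°, α=285°
  cosα=0.2588 sinα=-0.9659 | (2,4) | tMaxX 0.6568 tMaxY 0.5487 | tΔX 3.8637 tΔY 1.0353
    t=0.5487 [y] (2,3)
    t=0.6568 [x] (3,3)
    t=1.5840 [y] (3,2)
    t=2.6192 [y] (3,1) — stop
  → r_5 = 2.6192

ranges = [2.5571, 2.1131, 1.8946, 3.6600, 2.6192]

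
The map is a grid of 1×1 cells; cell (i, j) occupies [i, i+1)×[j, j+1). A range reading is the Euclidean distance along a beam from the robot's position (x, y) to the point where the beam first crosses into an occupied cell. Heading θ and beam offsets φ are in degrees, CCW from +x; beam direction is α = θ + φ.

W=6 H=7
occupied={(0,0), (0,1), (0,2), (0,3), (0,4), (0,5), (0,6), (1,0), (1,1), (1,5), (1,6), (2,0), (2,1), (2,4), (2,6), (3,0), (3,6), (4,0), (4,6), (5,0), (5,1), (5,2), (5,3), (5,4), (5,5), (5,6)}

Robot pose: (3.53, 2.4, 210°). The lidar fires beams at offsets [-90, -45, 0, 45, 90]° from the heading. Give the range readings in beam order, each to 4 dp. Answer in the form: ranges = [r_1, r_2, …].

ranges = [1.8475, 2.6192, 0.8000, 1.4494, 1.6166]

beam 1: φ=-90°, α=120°
  dir = (cos 120°, sin 120°) = (-0.5000, 0.8660); from cell (3,2)
  next x-line at t=1.0600, next y-line at t=0.6928; Δt_x=2.0000, Δt_y=1.1547
    y: enter (3,3) at t=0.6928
    x: enter (2,3) at t=1.0600
    y: enter (2,4) at t=1.8475 ← occupied
  → r_1 = 1.8475
beam 2: φ=-45°, α=165°
  dir = (cos 165°, sin 165°) = (-0.9659, 0.2588); from cell (3,2)
  next x-line at t=0.5487, next y-line at t=2.3182; Δt_x=1.0353, Δt_y=3.8637
    x: enter (2,2) at t=0.5487
    x: enter (1,2) at t=1.5840
    y: enter (1,3) at t=2.3182
    x: enter (0,3) at t=2.6192 ← occupied
  → r_2 = 2.6192
beam 3: φ=0°, α=210°
  dir = (cos 210°, sin 210°) = (-0.8660, -0.5000); from cell (3,2)
  next x-line at t=0.6120, next y-line at t=0.8000; Δt_x=1.1547, Δt_y=2.0000
    x: enter (2,2) at t=0.6120
    y: enter (2,1) at t=0.8000 ← occupied
  → r_3 = 0.8000
beam 4: φ=45°, α=255°
  dir = (cos 255°, sin 255°) = (-0.2588, -0.9659); from cell (3,2)
  next x-line at t=2.0478, next y-line at t=0.4141; Δt_x=3.8637, Δt_y=1.0353
    y: enter (3,1) at t=0.4141
    y: enter (3,0) at t=1.4494 ← occupied
  → r_4 = 1.4494
beam 5: φ=90°, α=300°
  dir = (cos 300°, sin 300°) = (0.5000, -0.8660); from cell (3,2)
  next x-line at t=0.9400, next y-line at t=0.4619; Δt_x=2.0000, Δt_y=1.1547
    y: enter (3,1) at t=0.4619
    x: enter (4,1) at t=0.9400
    y: enter (4,0) at t=1.6166 ← occupied
  → r_5 = 1.6166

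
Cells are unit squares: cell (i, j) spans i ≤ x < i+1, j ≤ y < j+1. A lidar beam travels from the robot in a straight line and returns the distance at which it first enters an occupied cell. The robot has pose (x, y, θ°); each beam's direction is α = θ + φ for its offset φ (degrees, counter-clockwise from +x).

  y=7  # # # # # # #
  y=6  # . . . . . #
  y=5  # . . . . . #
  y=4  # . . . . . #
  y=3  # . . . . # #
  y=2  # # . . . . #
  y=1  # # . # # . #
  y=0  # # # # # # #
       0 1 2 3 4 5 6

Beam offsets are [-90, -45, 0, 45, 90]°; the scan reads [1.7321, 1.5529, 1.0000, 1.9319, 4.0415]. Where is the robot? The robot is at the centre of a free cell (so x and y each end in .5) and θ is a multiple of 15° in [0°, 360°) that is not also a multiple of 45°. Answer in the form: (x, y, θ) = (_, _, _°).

(x, y, θ) = (2.5, 3.5, 240°)

The pose lattice has 25·16 = 400 candidates. Test each by forward raycasting.
  (3.5, 3.5, 300°): beam 3 = 1.7321 ≠ 1.0000 ✗
  (1.5, 4.5, 60°): beam 1 = 5.1962 ≠ 1.7321 ✗
  (5.5, 4.5, 195°): beam 1 = 2.5882 ≠ 1.7321 ✗
  (1.5, 6.5, 15°): beam 1 = 5.6940 ≠ 1.7321 ✗
  (4.5, 4.5, 255°): beam 1 = 3.6235 ≠ 1.7321 ✗
  …
  (2.5, 3.5, 240°): r_1=1.7321, r_2=1.5529, r_3=1.0000, r_4=1.9319, r_5=4.0415 — all match ✓
No second candidate reproduces the full scan.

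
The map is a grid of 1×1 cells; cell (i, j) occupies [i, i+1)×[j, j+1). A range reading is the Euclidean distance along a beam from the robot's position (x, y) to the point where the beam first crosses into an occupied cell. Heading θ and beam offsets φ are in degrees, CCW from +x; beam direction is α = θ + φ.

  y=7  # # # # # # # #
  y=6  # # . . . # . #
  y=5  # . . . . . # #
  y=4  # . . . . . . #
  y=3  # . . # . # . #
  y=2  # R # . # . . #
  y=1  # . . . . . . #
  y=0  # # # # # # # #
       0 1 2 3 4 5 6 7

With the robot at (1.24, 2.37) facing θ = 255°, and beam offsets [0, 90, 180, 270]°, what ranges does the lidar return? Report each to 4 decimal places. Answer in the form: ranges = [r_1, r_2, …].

ranges = [0.9273, 0.7868, 4.7933, 0.2485]

beam 1: φ=0°, α=255°
  cosα=-0.2588 sinα=-0.9659 | (1,2) | tMaxX 0.9273 tMaxY 0.3831 | tΔX 3.8637 tΔY 1.0353
    t=0.3831 [y] (1,1)
    t=0.9273 [x] (0,1) — stop
  → r_1 = 0.9273
beam 2: φ=90°, α=345°
  cosα=0.9659 sinα=-0.2588 | (1,2) | tMaxX 0.7868 tMaxY 1.4296 | tΔX 1.0353 tΔY 3.8637
    t=0.7868 [x] (2,2) — stop
  → r_2 = 0.7868
beam 3: φ=180°, α=75°
  cosα=0.2588 sinα=0.9659 | (1,2) | tMaxX 2.9364 tMaxY 0.6522 | tΔX 3.8637 tΔY 1.0353
    t=0.6522 [y] (1,3)
    t=1.6875 [y] (1,4)
    t=2.7228 [y] (1,5)
    t=2.9364 [x] (2,5)
    t=3.7581 [y] (2,6)
    t=4.7933 [y] (2,7) — stop
  → r_3 = 4.7933
beam 4: φ=270°, α=165°
  cosα=-0.9659 sinα=0.2588 | (1,2) | tMaxX 0.2485 tMaxY 2.4341 | tΔX 1.0353 tΔY 3.8637
    t=0.2485 [x] (0,2) — stop
  → r_4 = 0.2485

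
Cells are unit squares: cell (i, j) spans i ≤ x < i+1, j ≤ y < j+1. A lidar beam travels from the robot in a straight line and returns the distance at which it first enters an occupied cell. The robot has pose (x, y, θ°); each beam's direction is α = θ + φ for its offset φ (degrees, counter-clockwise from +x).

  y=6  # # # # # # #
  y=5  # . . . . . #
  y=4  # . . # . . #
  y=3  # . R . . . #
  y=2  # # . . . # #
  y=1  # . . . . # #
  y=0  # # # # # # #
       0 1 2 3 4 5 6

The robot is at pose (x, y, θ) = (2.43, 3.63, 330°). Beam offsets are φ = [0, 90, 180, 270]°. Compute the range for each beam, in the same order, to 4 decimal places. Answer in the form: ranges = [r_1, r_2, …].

ranges = [2.9676, 1.1400, 1.6512, 0.8600]

beam 1: φ=0°, α=330°
  direction (0.8660, -0.5000); cell (2,3); t to first gridline: x 0.6582, y 1.2600 (then +1.1547 / +2.0000)
    (3,3) via x @ 0.6582
    (3,2) via y @ 1.2600
    (4,2) via x @ 1.8129
    (5,2) via x @ 2.9676  # hit
  → r_1 = 2.9676
beam 2: φ=90°, α=60°
  direction (0.5000, 0.8660); cell (2,3); t to first gridline: x 1.1400, y 0.4272 (then +2.0000 / +1.1547)
    (2,4) via y @ 0.4272
    (3,4) via x @ 1.1400  # hit
  → r_2 = 1.1400
beam 3: φ=180°, α=150°
  direction (-0.8660, 0.5000); cell (2,3); t to first gridline: x 0.4965, y 0.7400 (then +1.1547 / +2.0000)
    (1,3) via x @ 0.4965
    (1,4) via y @ 0.7400
    (0,4) via x @ 1.6512  # hit
  → r_3 = 1.6512
beam 4: φ=270°, α=240°
  direction (-0.5000, -0.8660); cell (2,3); t to first gridline: x 0.8600, y 0.7275 (then +2.0000 / +1.1547)
    (2,2) via y @ 0.7275
    (1,2) via x @ 0.8600  # hit
  → r_4 = 0.8600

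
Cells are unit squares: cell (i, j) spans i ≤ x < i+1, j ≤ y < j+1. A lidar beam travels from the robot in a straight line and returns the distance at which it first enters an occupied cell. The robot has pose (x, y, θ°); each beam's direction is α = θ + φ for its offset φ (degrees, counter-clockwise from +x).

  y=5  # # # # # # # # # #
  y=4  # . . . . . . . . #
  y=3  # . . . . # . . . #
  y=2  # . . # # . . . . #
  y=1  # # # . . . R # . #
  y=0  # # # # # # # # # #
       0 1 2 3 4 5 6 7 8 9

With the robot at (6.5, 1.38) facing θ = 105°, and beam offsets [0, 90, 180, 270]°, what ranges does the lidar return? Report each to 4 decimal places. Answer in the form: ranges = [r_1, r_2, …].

ranges = [1.9319, 1.4682, 0.3934, 0.5176]

beam 1: φ=0°, α=105°
  dir = (cos 105°, sin 105°) = (-0.2588, 0.9659); from cell (6,1)
  next x-line at t=1.9319, next y-line at t=0.6419; Δt_x=3.8637, Δt_y=1.0353
    y: enter (6,2) at t=0.6419
    y: enter (6,3) at t=1.6771
    x: enter (5,3) at t=1.9319 ← occupied
  → r_1 = 1.9319
beam 2: φ=90°, α=195°
  dir = (cos 195°, sin 195°) = (-0.9659, -0.2588); from cell (6,1)
  next x-line at t=0.5176, next y-line at t=1.4682; Δt_x=1.0353, Δt_y=3.8637
    x: enter (5,1) at t=0.5176
    y: enter (5,0) at t=1.4682 ← occupied
  → r_2 = 1.4682
beam 3: φ=180°, α=285°
  dir = (cos 285°, sin 285°) = (0.2588, -0.9659); from cell (6,1)
  next x-line at t=1.9319, next y-line at t=0.3934; Δt_x=3.8637, Δt_y=1.0353
    y: enter (6,0) at t=0.3934 ← occupied
  → r_3 = 0.3934
beam 4: φ=270°, α=15°
  dir = (cos 15°, sin 15°) = (0.9659, 0.2588); from cell (6,1)
  next x-line at t=0.5176, next y-line at t=2.3955; Δt_x=1.0353, Δt_y=3.8637
    x: enter (7,1) at t=0.5176 ← occupied
  → r_4 = 0.5176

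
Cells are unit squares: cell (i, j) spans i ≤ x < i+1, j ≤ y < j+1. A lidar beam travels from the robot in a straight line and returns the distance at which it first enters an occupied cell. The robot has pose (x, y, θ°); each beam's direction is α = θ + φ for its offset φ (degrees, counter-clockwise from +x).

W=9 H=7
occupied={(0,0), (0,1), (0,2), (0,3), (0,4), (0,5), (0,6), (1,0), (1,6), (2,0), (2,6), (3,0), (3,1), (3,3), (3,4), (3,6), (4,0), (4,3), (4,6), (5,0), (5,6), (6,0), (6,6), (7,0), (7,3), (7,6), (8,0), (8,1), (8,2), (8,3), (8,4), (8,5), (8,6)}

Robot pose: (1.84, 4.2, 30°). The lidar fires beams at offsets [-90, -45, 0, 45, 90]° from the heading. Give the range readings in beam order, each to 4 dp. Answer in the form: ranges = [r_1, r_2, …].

ranges = [2.5403, 1.2009, 1.3395, 1.8635, 1.6800]

beam 1: φ=-90°, α=300°
  cosα=0.5000 sinα=-0.8660 | (1,4) | tMaxX 0.3200 tMaxY 0.2309 | tΔX 2.0000 tΔY 1.1547
    t=0.2309 [y] (1,3)
    t=0.3200 [x] (2,3)
    t=1.3856 [y] (2,2)
    t=2.3200 [x] (3,2)
    t=2.5403 [y] (3,1) — stop
  → r_1 = 2.5403
beam 2: φ=-45°, α=345°
  cosα=0.9659 sinα=-0.2588 | (1,4) | tMaxX 0.1656 tMaxY 0.7727 | tΔX 1.0353 tΔY 3.8637
    t=0.1656 [x] (2,4)
    t=0.7727 [y] (2,3)
    t=1.2009 [x] (3,3) — stop
  → r_2 = 1.2009
beam 3: φ=0°, α=30°
  cosα=0.8660 sinα=0.5000 | (1,4) | tMaxX 0.1848 tMaxY 1.6000 | tΔX 1.1547 tΔY 2.0000
    t=0.1848 [x] (2,4)
    t=1.3395 [x] (3,4) — stop
  → r_3 = 1.3395
beam 4: φ=45°, α=75°
  cosα=0.2588 sinα=0.9659 | (1,4) | tMaxX 0.6182 tMaxY 0.8282 | tΔX 3.8637 tΔY 1.0353
    t=0.6182 [x] (2,4)
    t=0.8282 [y] (2,5)
    t=1.8635 [y] (2,6) — stop
  → r_4 = 1.8635
beam 5: φ=90°, α=120°
  cosα=-0.5000 sinα=0.8660 | (1,4) | tMaxX 1.6800 tMaxY 0.9238 | tΔX 2.0000 tΔY 1.1547
    t=0.9238 [y] (1,5)
    t=1.6800 [x] (0,5) — stop
  → r_5 = 1.6800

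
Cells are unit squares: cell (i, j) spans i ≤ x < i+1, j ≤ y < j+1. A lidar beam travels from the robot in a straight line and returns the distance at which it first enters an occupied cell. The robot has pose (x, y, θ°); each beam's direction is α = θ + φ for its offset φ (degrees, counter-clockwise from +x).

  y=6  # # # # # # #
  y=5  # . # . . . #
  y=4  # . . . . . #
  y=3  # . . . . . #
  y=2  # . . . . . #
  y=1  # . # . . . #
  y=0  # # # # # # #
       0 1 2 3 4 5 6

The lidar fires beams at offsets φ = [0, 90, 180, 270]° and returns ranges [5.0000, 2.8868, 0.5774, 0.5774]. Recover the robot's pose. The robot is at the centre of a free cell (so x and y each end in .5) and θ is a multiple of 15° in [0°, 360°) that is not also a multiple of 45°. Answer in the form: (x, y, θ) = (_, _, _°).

(x, y, θ) = (3.5, 5.5, 240°)

The pose lattice has 23·16 = 368 candidates. Test each by forward raycasting.
  (2.5, 4.5, 345°): beam 1 = 3.6235 ≠ 5.0000 ✗
  (2.5, 3.5, 195°): beam 1 = 1.5529 ≠ 5.0000 ✗
  (3.5, 2.5, 285°): beam 1 = 1.5529 ≠ 5.0000 ✗
  …
  (3.5, 5.5, 240°): r_1=5.0000, r_2=2.8868, r_3=0.5774, r_4=0.5774 — all match ✓
No second candidate reproduces the full scan.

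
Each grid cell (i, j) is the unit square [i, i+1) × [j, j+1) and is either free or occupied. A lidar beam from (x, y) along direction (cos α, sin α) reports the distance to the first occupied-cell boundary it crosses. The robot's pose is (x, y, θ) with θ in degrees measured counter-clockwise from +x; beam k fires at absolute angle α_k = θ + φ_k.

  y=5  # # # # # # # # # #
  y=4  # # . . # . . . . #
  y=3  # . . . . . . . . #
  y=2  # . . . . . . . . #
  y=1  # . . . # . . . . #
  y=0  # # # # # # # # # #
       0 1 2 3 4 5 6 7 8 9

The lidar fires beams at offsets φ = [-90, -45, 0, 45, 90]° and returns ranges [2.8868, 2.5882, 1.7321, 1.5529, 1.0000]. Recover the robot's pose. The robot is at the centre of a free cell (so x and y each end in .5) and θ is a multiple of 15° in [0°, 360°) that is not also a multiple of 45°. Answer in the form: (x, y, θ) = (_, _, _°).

(x, y, θ) = (3.5, 2.5, 240°)

The pose lattice has 29·16 = 464 candidates. Test each by forward raycasting.
  (7.5, 3.5, 345°): beam 1 = 2.5882 ≠ 2.8868 ✗
  (3.5, 4.5, 210°): beam 1 = 0.5774 ≠ 2.8868 ✗
  (5.5, 1.5, 330°): beam 1 = 0.5774 ≠ 2.8868 ✗
  (6.5, 2.5, 285°): beam 1 = 1.9319 ≠ 2.8868 ✗
  (6.5, 3.5, 15°): beam 1 = 2.5882 ≠ 2.8868 ✗
  …
  (3.5, 2.5, 240°): r_1=2.8868, r_2=2.5882, r_3=1.7321, r_4=1.5529, r_5=1.0000 — all match ✓
No second candidate reproduces the full scan.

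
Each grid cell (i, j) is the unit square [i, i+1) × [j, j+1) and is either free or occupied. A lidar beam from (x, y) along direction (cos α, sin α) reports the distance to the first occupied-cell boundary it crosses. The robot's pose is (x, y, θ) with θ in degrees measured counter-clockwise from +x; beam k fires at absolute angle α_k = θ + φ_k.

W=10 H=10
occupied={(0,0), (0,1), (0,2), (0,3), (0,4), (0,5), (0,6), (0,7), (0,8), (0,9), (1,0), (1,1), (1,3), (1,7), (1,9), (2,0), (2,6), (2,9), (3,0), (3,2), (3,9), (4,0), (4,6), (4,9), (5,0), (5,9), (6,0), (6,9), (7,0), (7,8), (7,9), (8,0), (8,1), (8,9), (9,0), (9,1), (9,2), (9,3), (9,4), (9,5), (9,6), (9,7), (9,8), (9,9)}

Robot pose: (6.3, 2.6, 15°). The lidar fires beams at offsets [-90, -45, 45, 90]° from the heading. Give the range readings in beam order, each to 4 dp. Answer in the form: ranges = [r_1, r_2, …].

beam 1: φ=-90°, α=285°
  direction (0.2588, -0.9659); cell (6,2); t to first gridline: x 2.7046, y 0.6212 (then +3.8637 / +1.0353)
    (6,1) via y @ 0.6212
    (6,0) via y @ 1.6564  # hit
  → r_1 = 1.6564
beam 2: φ=-45°, α=330°
  direction (0.8660, -0.5000); cell (6,2); t to first gridline: x 0.8083, y 1.2000 (then +1.1547 / +2.0000)
    (7,2) via x @ 0.8083
    (7,1) via y @ 1.2000
    (8,1) via x @ 1.9630  # hit
  → r_2 = 1.9630
beam 3: φ=45°, α=60°
  direction (0.5000, 0.8660); cell (6,2); t to first gridline: x 1.4000, y 0.4619 (then +2.0000 / +1.1547)
    (6,3) via y @ 0.4619
    (7,3) via x @ 1.4000
    (7,4) via y @ 1.6166
    (7,5) via y @ 2.7713
    (8,5) via x @ 3.4000
    (8,6) via y @ 3.9260
    (8,7) via y @ 5.0807
    (9,7) via x @ 5.4000  # hit
  → r_3 = 5.4000
beam 4: φ=90°, α=105°
  direction (-0.2588, 0.9659); cell (6,2); t to first gridline: x 1.1591, y 0.4141 (then +3.8637 / +1.0353)
    (6,3) via y @ 0.4141
    (5,3) via x @ 1.1591
    (5,4) via y @ 1.4494
    (5,5) via y @ 2.4847
    (5,6) via y @ 3.5199
    (5,7) via y @ 4.5552
    (4,7) via x @ 5.0228
    (4,8) via y @ 5.5905
    (4,9) via y @ 6.6258  # hit
  → r_4 = 6.6258

ranges = [1.6564, 1.9630, 5.4000, 6.6258]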